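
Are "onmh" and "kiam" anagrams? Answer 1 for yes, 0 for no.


Strings: "onmh", "kiam"
Sorted first:  hmno
Sorted second: aikm
Differ at position 0: 'h' vs 'a' => not anagrams

0


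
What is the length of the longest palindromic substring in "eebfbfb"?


Input: "eebfbfb"
Checking substrings for palindromes:
  [2:7] "bfbfb" (len 5) => palindrome
  [2:5] "bfb" (len 3) => palindrome
  [3:6] "fbf" (len 3) => palindrome
  [4:7] "bfb" (len 3) => palindrome
  [0:2] "ee" (len 2) => palindrome
Longest palindromic substring: "bfbfb" with length 5

5


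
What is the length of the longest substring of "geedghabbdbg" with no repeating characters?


Input: "geedghabbdbg"
Sliding window (track last position of each char):
  Position 0 ('g'): window [0,0] length 1 -- new best
  Position 1 ('e'): window [0,1] length 2 -- new best
  Position 2 ('e'): repeat (last at 1), move window start to 2
  Position 2 ('e'): window [2,2] length 1
  Position 3 ('d'): window [2,3] length 2
  Position 4 ('g'): window [2,4] length 3 -- new best
  Position 5 ('h'): window [2,5] length 4 -- new best
  Position 6 ('a'): window [2,6] length 5 -- new best
  Position 7 ('b'): window [2,7] length 6 -- new best
  Position 8 ('b'): repeat (last at 7), move window start to 8
  Position 8 ('b'): window [8,8] length 1
  Position 9 ('d'): window [8,9] length 2
  Position 10 ('b'): repeat (last at 8), move window start to 9
  Position 10 ('b'): window [9,10] length 2
  Position 11 ('g'): window [9,11] length 3
Longest substring with no repeats: "edghab" with length 6

6


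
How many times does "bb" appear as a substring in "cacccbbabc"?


Searching for "bb" in "cacccbbabc"
Scanning each position:
  Position 0: "ca" => no
  Position 1: "ac" => no
  Position 2: "cc" => no
  Position 3: "cc" => no
  Position 4: "cb" => no
  Position 5: "bb" => MATCH
  Position 6: "ba" => no
  Position 7: "ab" => no
  Position 8: "bc" => no
Total occurrences: 1

1


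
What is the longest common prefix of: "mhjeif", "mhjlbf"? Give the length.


Words: mhjeif, mhjlbf
  Position 0: all 'm' => match
  Position 1: all 'h' => match
  Position 2: all 'j' => match
  Position 3: ('e', 'l') => mismatch, stop
LCP = "mhj" (length 3)

3


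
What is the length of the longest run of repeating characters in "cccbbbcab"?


Input: "cccbbbcab"
Scanning for longest run:
  Position 1 ('c'): continues run of 'c', length=2
  Position 2 ('c'): continues run of 'c', length=3
  Position 3 ('b'): new char, reset run to 1
  Position 4 ('b'): continues run of 'b', length=2
  Position 5 ('b'): continues run of 'b', length=3
  Position 6 ('c'): new char, reset run to 1
  Position 7 ('a'): new char, reset run to 1
  Position 8 ('b'): new char, reset run to 1
Longest run: 'c' with length 3

3


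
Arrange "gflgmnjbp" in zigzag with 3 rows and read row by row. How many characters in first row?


Zigzag "gflgmnjbp" into 3 rows:
Placing characters:
  'g' => row 0
  'f' => row 1
  'l' => row 2
  'g' => row 1
  'm' => row 0
  'n' => row 1
  'j' => row 2
  'b' => row 1
  'p' => row 0
Rows:
  Row 0: "gmp"
  Row 1: "fgnb"
  Row 2: "lj"
First row length: 3

3


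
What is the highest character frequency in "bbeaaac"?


Input: bbeaaac
Character counts:
  'a': 3
  'b': 2
  'c': 1
  'e': 1
Maximum frequency: 3

3


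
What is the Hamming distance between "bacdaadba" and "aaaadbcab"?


Comparing "bacdaadba" and "aaaadbcab" position by position:
  Position 0: 'b' vs 'a' => differ
  Position 1: 'a' vs 'a' => same
  Position 2: 'c' vs 'a' => differ
  Position 3: 'd' vs 'a' => differ
  Position 4: 'a' vs 'd' => differ
  Position 5: 'a' vs 'b' => differ
  Position 6: 'd' vs 'c' => differ
  Position 7: 'b' vs 'a' => differ
  Position 8: 'a' vs 'b' => differ
Total differences (Hamming distance): 8

8


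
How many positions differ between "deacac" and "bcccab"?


Comparing "deacac" and "bcccab" position by position:
  Position 0: 'd' vs 'b' => DIFFER
  Position 1: 'e' vs 'c' => DIFFER
  Position 2: 'a' vs 'c' => DIFFER
  Position 3: 'c' vs 'c' => same
  Position 4: 'a' vs 'a' => same
  Position 5: 'c' vs 'b' => DIFFER
Positions that differ: 4

4


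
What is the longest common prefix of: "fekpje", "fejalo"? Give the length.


Words: fekpje, fejalo
  Position 0: all 'f' => match
  Position 1: all 'e' => match
  Position 2: ('k', 'j') => mismatch, stop
LCP = "fe" (length 2)

2


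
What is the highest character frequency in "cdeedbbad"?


Input: cdeedbbad
Character counts:
  'a': 1
  'b': 2
  'c': 1
  'd': 3
  'e': 2
Maximum frequency: 3

3


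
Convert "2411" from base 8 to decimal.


Input: "2411" in base 8
Positional expansion:
  Digit '2' (value 2) x 8^3 = 1024
  Digit '4' (value 4) x 8^2 = 256
  Digit '1' (value 1) x 8^1 = 8
  Digit '1' (value 1) x 8^0 = 1
Sum = 1289

1289


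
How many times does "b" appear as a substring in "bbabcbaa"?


Searching for "b" in "bbabcbaa"
Scanning each position:
  Position 0: "b" => MATCH
  Position 1: "b" => MATCH
  Position 2: "a" => no
  Position 3: "b" => MATCH
  Position 4: "c" => no
  Position 5: "b" => MATCH
  Position 6: "a" => no
  Position 7: "a" => no
Total occurrences: 4

4


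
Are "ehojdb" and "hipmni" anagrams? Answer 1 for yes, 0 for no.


Strings: "ehojdb", "hipmni"
Sorted first:  bdehjo
Sorted second: hiimnp
Differ at position 0: 'b' vs 'h' => not anagrams

0


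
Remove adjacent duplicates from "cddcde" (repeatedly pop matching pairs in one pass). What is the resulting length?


Input: cddcde
Stack-based adjacent duplicate removal:
  Read 'c': push. Stack: c
  Read 'd': push. Stack: cd
  Read 'd': matches stack top 'd' => pop. Stack: c
  Read 'c': matches stack top 'c' => pop. Stack: (empty)
  Read 'd': push. Stack: d
  Read 'e': push. Stack: de
Final stack: "de" (length 2)

2


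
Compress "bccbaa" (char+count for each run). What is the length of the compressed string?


Input: bccbaa
Runs:
  'b' x 1 => "b1"
  'c' x 2 => "c2"
  'b' x 1 => "b1"
  'a' x 2 => "a2"
Compressed: "b1c2b1a2"
Compressed length: 8

8


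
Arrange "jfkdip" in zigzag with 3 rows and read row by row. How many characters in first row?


Zigzag "jfkdip" into 3 rows:
Placing characters:
  'j' => row 0
  'f' => row 1
  'k' => row 2
  'd' => row 1
  'i' => row 0
  'p' => row 1
Rows:
  Row 0: "ji"
  Row 1: "fdp"
  Row 2: "k"
First row length: 2

2


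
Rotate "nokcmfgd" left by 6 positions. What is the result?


Input: "nokcmfgd", rotate left by 6
First 6 characters: "nokcmf"
Remaining characters: "gd"
Concatenate remaining + first: "gd" + "nokcmf" = "gdnokcmf"

gdnokcmf


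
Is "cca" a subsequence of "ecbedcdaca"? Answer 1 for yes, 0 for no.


Check if "cca" is a subsequence of "ecbedcdaca"
Greedy scan:
  Position 0 ('e'): no match needed
  Position 1 ('c'): matches sub[0] = 'c'
  Position 2 ('b'): no match needed
  Position 3 ('e'): no match needed
  Position 4 ('d'): no match needed
  Position 5 ('c'): matches sub[1] = 'c'
  Position 6 ('d'): no match needed
  Position 7 ('a'): matches sub[2] = 'a'
  Position 8 ('c'): no match needed
  Position 9 ('a'): no match needed
All 3 characters matched => is a subsequence

1


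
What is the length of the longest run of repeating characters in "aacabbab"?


Input: "aacabbab"
Scanning for longest run:
  Position 1 ('a'): continues run of 'a', length=2
  Position 2 ('c'): new char, reset run to 1
  Position 3 ('a'): new char, reset run to 1
  Position 4 ('b'): new char, reset run to 1
  Position 5 ('b'): continues run of 'b', length=2
  Position 6 ('a'): new char, reset run to 1
  Position 7 ('b'): new char, reset run to 1
Longest run: 'a' with length 2

2


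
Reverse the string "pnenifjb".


Input: pnenifjb
Reading characters right to left:
  Position 7: 'b'
  Position 6: 'j'
  Position 5: 'f'
  Position 4: 'i'
  Position 3: 'n'
  Position 2: 'e'
  Position 1: 'n'
  Position 0: 'p'
Reversed: bjfinenp

bjfinenp


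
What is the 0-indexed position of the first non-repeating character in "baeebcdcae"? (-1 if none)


Input: baeebcdcae
Character frequencies:
  'a': 2
  'b': 2
  'c': 2
  'd': 1
  'e': 3
Scanning left to right for freq == 1:
  Position 0 ('b'): freq=2, skip
  Position 1 ('a'): freq=2, skip
  Position 2 ('e'): freq=3, skip
  Position 3 ('e'): freq=3, skip
  Position 4 ('b'): freq=2, skip
  Position 5 ('c'): freq=2, skip
  Position 6 ('d'): unique! => answer = 6

6


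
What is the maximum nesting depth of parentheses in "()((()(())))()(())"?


Input: "()((()(())))()(())"
Tracking depth:
  Position 0 '(': depth becomes 1
  Position 1 ')': depth becomes 0
  Position 2 '(': depth becomes 1
  Position 3 '(': depth becomes 2
  Position 4 '(': depth becomes 3
  Position 5 ')': depth becomes 2
  Position 6 '(': depth becomes 3
  Position 7 '(': depth becomes 4
  Position 8 ')': depth becomes 3
  Position 9 ')': depth becomes 2
  Position 10 ')': depth becomes 1
  Position 11 ')': depth becomes 0
  Position 12 '(': depth becomes 1
  Position 13 ')': depth becomes 0
  Position 14 '(': depth becomes 1
  Position 15 '(': depth becomes 2
  Position 16 ')': depth becomes 1
  Position 17 ')': depth becomes 0
Maximum depth reached: 4

4


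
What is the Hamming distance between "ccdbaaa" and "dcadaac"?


Comparing "ccdbaaa" and "dcadaac" position by position:
  Position 0: 'c' vs 'd' => differ
  Position 1: 'c' vs 'c' => same
  Position 2: 'd' vs 'a' => differ
  Position 3: 'b' vs 'd' => differ
  Position 4: 'a' vs 'a' => same
  Position 5: 'a' vs 'a' => same
  Position 6: 'a' vs 'c' => differ
Total differences (Hamming distance): 4

4


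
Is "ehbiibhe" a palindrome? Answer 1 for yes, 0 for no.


Input: ehbiibhe
Reversed: ehbiibhe
  Compare pos 0 ('e') with pos 7 ('e'): match
  Compare pos 1 ('h') with pos 6 ('h'): match
  Compare pos 2 ('b') with pos 5 ('b'): match
  Compare pos 3 ('i') with pos 4 ('i'): match
Result: palindrome

1


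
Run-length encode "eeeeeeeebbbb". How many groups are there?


Input: eeeeeeeebbbb
Scanning for consecutive runs:
  Group 1: 'e' x 8 (positions 0-7)
  Group 2: 'b' x 4 (positions 8-11)
Total groups: 2

2


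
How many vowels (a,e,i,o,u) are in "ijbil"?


Input: ijbil
Checking each character:
  'i' at position 0: vowel (running total: 1)
  'j' at position 1: consonant
  'b' at position 2: consonant
  'i' at position 3: vowel (running total: 2)
  'l' at position 4: consonant
Total vowels: 2

2


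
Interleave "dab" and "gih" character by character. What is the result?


Interleaving "dab" and "gih":
  Position 0: 'd' from first, 'g' from second => "dg"
  Position 1: 'a' from first, 'i' from second => "ai"
  Position 2: 'b' from first, 'h' from second => "bh"
Result: dgaibh

dgaibh


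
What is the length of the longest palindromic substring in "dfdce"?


Input: "dfdce"
Checking substrings for palindromes:
  [0:3] "dfd" (len 3) => palindrome
Longest palindromic substring: "dfd" with length 3

3


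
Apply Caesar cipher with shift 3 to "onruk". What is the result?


Caesar cipher: shift "onruk" by 3
  'o' (pos 14) + 3 = pos 17 = 'r'
  'n' (pos 13) + 3 = pos 16 = 'q'
  'r' (pos 17) + 3 = pos 20 = 'u'
  'u' (pos 20) + 3 = pos 23 = 'x'
  'k' (pos 10) + 3 = pos 13 = 'n'
Result: rquxn

rquxn


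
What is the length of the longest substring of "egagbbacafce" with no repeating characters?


Input: "egagbbacafce"
Sliding window (track last position of each char):
  Position 0 ('e'): window [0,0] length 1 -- new best
  Position 1 ('g'): window [0,1] length 2 -- new best
  Position 2 ('a'): window [0,2] length 3 -- new best
  Position 3 ('g'): repeat (last at 1), move window start to 2
  Position 3 ('g'): window [2,3] length 2
  Position 4 ('b'): window [2,4] length 3
  Position 5 ('b'): repeat (last at 4), move window start to 5
  Position 5 ('b'): window [5,5] length 1
  Position 6 ('a'): window [5,6] length 2
  Position 7 ('c'): window [5,7] length 3
  Position 8 ('a'): repeat (last at 6), move window start to 7
  Position 8 ('a'): window [7,8] length 2
  Position 9 ('f'): window [7,9] length 3
  Position 10 ('c'): repeat (last at 7), move window start to 8
  Position 10 ('c'): window [8,10] length 3
  Position 11 ('e'): window [8,11] length 4 -- new best
Longest substring with no repeats: "afce" with length 4

4


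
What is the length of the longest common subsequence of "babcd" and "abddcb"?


LCS of "babcd" and "abddcb"
DP table:
           a    b    d    d    c    b
      0    0    0    0    0    0    0
  b   0    0    1    1    1    1    1
  a   0    1    1    1    1    1    1
  b   0    1    2    2    2    2    2
  c   0    1    2    2    2    3    3
  d   0    1    2    3    3    3    3
LCS length = dp[5][6] = 3

3


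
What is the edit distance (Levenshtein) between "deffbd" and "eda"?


Computing edit distance: "deffbd" -> "eda"
DP table:
           e    d    a
      0    1    2    3
  d   1    1    1    2
  e   2    1    2    2
  f   3    2    2    3
  f   4    3    3    3
  b   5    4    4    4
  d   6    5    4    5
Edit distance = dp[6][3] = 5

5


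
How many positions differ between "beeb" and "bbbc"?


Comparing "beeb" and "bbbc" position by position:
  Position 0: 'b' vs 'b' => same
  Position 1: 'e' vs 'b' => DIFFER
  Position 2: 'e' vs 'b' => DIFFER
  Position 3: 'b' vs 'c' => DIFFER
Positions that differ: 3

3


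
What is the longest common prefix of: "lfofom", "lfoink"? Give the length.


Words: lfofom, lfoink
  Position 0: all 'l' => match
  Position 1: all 'f' => match
  Position 2: all 'o' => match
  Position 3: ('f', 'i') => mismatch, stop
LCP = "lfo" (length 3)

3


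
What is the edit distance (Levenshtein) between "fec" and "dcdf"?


Computing edit distance: "fec" -> "dcdf"
DP table:
           d    c    d    f
      0    1    2    3    4
  f   1    1    2    3    3
  e   2    2    2    3    4
  c   3    3    2    3    4
Edit distance = dp[3][4] = 4

4


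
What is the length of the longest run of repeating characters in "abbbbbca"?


Input: "abbbbbca"
Scanning for longest run:
  Position 1 ('b'): new char, reset run to 1
  Position 2 ('b'): continues run of 'b', length=2
  Position 3 ('b'): continues run of 'b', length=3
  Position 4 ('b'): continues run of 'b', length=4
  Position 5 ('b'): continues run of 'b', length=5
  Position 6 ('c'): new char, reset run to 1
  Position 7 ('a'): new char, reset run to 1
Longest run: 'b' with length 5

5


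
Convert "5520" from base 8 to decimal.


Input: "5520" in base 8
Positional expansion:
  Digit '5' (value 5) x 8^3 = 2560
  Digit '5' (value 5) x 8^2 = 320
  Digit '2' (value 2) x 8^1 = 16
  Digit '0' (value 0) x 8^0 = 0
Sum = 2896

2896


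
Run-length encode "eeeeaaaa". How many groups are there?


Input: eeeeaaaa
Scanning for consecutive runs:
  Group 1: 'e' x 4 (positions 0-3)
  Group 2: 'a' x 4 (positions 4-7)
Total groups: 2

2


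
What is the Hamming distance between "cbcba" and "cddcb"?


Comparing "cbcba" and "cddcb" position by position:
  Position 0: 'c' vs 'c' => same
  Position 1: 'b' vs 'd' => differ
  Position 2: 'c' vs 'd' => differ
  Position 3: 'b' vs 'c' => differ
  Position 4: 'a' vs 'b' => differ
Total differences (Hamming distance): 4

4


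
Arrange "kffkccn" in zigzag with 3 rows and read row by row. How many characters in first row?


Zigzag "kffkccn" into 3 rows:
Placing characters:
  'k' => row 0
  'f' => row 1
  'f' => row 2
  'k' => row 1
  'c' => row 0
  'c' => row 1
  'n' => row 2
Rows:
  Row 0: "kc"
  Row 1: "fkc"
  Row 2: "fn"
First row length: 2

2


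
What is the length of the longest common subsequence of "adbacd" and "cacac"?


LCS of "adbacd" and "cacac"
DP table:
           c    a    c    a    c
      0    0    0    0    0    0
  a   0    0    1    1    1    1
  d   0    0    1    1    1    1
  b   0    0    1    1    1    1
  a   0    0    1    1    2    2
  c   0    1    1    2    2    3
  d   0    1    1    2    2    3
LCS length = dp[6][5] = 3

3


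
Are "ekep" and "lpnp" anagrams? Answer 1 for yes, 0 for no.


Strings: "ekep", "lpnp"
Sorted first:  eekp
Sorted second: lnpp
Differ at position 0: 'e' vs 'l' => not anagrams

0


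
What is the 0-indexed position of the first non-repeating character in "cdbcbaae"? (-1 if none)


Input: cdbcbaae
Character frequencies:
  'a': 2
  'b': 2
  'c': 2
  'd': 1
  'e': 1
Scanning left to right for freq == 1:
  Position 0 ('c'): freq=2, skip
  Position 1 ('d'): unique! => answer = 1

1


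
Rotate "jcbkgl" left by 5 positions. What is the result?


Input: "jcbkgl", rotate left by 5
First 5 characters: "jcbkg"
Remaining characters: "l"
Concatenate remaining + first: "l" + "jcbkg" = "ljcbkg"

ljcbkg


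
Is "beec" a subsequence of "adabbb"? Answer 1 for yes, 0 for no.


Check if "beec" is a subsequence of "adabbb"
Greedy scan:
  Position 0 ('a'): no match needed
  Position 1 ('d'): no match needed
  Position 2 ('a'): no match needed
  Position 3 ('b'): matches sub[0] = 'b'
  Position 4 ('b'): no match needed
  Position 5 ('b'): no match needed
Only matched 1/4 characters => not a subsequence

0


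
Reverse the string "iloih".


Input: iloih
Reading characters right to left:
  Position 4: 'h'
  Position 3: 'i'
  Position 2: 'o'
  Position 1: 'l'
  Position 0: 'i'
Reversed: hioli

hioli


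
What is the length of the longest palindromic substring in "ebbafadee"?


Input: "ebbafadee"
Checking substrings for palindromes:
  [3:6] "afa" (len 3) => palindrome
  [1:3] "bb" (len 2) => palindrome
  [7:9] "ee" (len 2) => palindrome
Longest palindromic substring: "afa" with length 3

3


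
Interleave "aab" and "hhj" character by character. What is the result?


Interleaving "aab" and "hhj":
  Position 0: 'a' from first, 'h' from second => "ah"
  Position 1: 'a' from first, 'h' from second => "ah"
  Position 2: 'b' from first, 'j' from second => "bj"
Result: ahahbj

ahahbj


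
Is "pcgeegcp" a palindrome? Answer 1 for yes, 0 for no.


Input: pcgeegcp
Reversed: pcgeegcp
  Compare pos 0 ('p') with pos 7 ('p'): match
  Compare pos 1 ('c') with pos 6 ('c'): match
  Compare pos 2 ('g') with pos 5 ('g'): match
  Compare pos 3 ('e') with pos 4 ('e'): match
Result: palindrome

1


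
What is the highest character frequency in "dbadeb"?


Input: dbadeb
Character counts:
  'a': 1
  'b': 2
  'd': 2
  'e': 1
Maximum frequency: 2

2


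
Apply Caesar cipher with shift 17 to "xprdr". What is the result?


Caesar cipher: shift "xprdr" by 17
  'x' (pos 23) + 17 = pos 14 = 'o'
  'p' (pos 15) + 17 = pos 6 = 'g'
  'r' (pos 17) + 17 = pos 8 = 'i'
  'd' (pos 3) + 17 = pos 20 = 'u'
  'r' (pos 17) + 17 = pos 8 = 'i'
Result: ogiui

ogiui


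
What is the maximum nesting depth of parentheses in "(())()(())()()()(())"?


Input: "(())()(())()()()(())"
Tracking depth:
  Position 0 '(': depth becomes 1
  Position 1 '(': depth becomes 2
  Position 2 ')': depth becomes 1
  Position 3 ')': depth becomes 0
  Position 4 '(': depth becomes 1
  Position 5 ')': depth becomes 0
  Position 6 '(': depth becomes 1
  Position 7 '(': depth becomes 2
  Position 8 ')': depth becomes 1
  Position 9 ')': depth becomes 0
  Position 10 '(': depth becomes 1
  Position 11 ')': depth becomes 0
  Position 12 '(': depth becomes 1
  Position 13 ')': depth becomes 0
  Position 14 '(': depth becomes 1
  Position 15 ')': depth becomes 0
  Position 16 '(': depth becomes 1
  Position 17 '(': depth becomes 2
  Position 18 ')': depth becomes 1
  Position 19 ')': depth becomes 0
Maximum depth reached: 2

2


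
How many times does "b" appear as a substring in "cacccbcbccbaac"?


Searching for "b" in "cacccbcbccbaac"
Scanning each position:
  Position 0: "c" => no
  Position 1: "a" => no
  Position 2: "c" => no
  Position 3: "c" => no
  Position 4: "c" => no
  Position 5: "b" => MATCH
  Position 6: "c" => no
  Position 7: "b" => MATCH
  Position 8: "c" => no
  Position 9: "c" => no
  Position 10: "b" => MATCH
  Position 11: "a" => no
  Position 12: "a" => no
  Position 13: "c" => no
Total occurrences: 3

3


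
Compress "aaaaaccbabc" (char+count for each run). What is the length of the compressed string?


Input: aaaaaccbabc
Runs:
  'a' x 5 => "a5"
  'c' x 2 => "c2"
  'b' x 1 => "b1"
  'a' x 1 => "a1"
  'b' x 1 => "b1"
  'c' x 1 => "c1"
Compressed: "a5c2b1a1b1c1"
Compressed length: 12

12


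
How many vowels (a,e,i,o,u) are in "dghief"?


Input: dghief
Checking each character:
  'd' at position 0: consonant
  'g' at position 1: consonant
  'h' at position 2: consonant
  'i' at position 3: vowel (running total: 1)
  'e' at position 4: vowel (running total: 2)
  'f' at position 5: consonant
Total vowels: 2

2


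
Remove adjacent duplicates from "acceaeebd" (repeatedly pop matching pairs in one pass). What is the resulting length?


Input: acceaeebd
Stack-based adjacent duplicate removal:
  Read 'a': push. Stack: a
  Read 'c': push. Stack: ac
  Read 'c': matches stack top 'c' => pop. Stack: a
  Read 'e': push. Stack: ae
  Read 'a': push. Stack: aea
  Read 'e': push. Stack: aeae
  Read 'e': matches stack top 'e' => pop. Stack: aea
  Read 'b': push. Stack: aeab
  Read 'd': push. Stack: aeabd
Final stack: "aeabd" (length 5)

5


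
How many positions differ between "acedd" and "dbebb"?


Comparing "acedd" and "dbebb" position by position:
  Position 0: 'a' vs 'd' => DIFFER
  Position 1: 'c' vs 'b' => DIFFER
  Position 2: 'e' vs 'e' => same
  Position 3: 'd' vs 'b' => DIFFER
  Position 4: 'd' vs 'b' => DIFFER
Positions that differ: 4

4


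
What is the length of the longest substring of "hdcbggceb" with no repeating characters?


Input: "hdcbggceb"
Sliding window (track last position of each char):
  Position 0 ('h'): window [0,0] length 1 -- new best
  Position 1 ('d'): window [0,1] length 2 -- new best
  Position 2 ('c'): window [0,2] length 3 -- new best
  Position 3 ('b'): window [0,3] length 4 -- new best
  Position 4 ('g'): window [0,4] length 5 -- new best
  Position 5 ('g'): repeat (last at 4), move window start to 5
  Position 5 ('g'): window [5,5] length 1
  Position 6 ('c'): window [5,6] length 2
  Position 7 ('e'): window [5,7] length 3
  Position 8 ('b'): window [5,8] length 4
Longest substring with no repeats: "hdcbg" with length 5

5


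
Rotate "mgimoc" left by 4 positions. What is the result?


Input: "mgimoc", rotate left by 4
First 4 characters: "mgim"
Remaining characters: "oc"
Concatenate remaining + first: "oc" + "mgim" = "ocmgim"

ocmgim


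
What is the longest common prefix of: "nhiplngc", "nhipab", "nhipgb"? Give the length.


Words: nhiplngc, nhipab, nhipgb
  Position 0: all 'n' => match
  Position 1: all 'h' => match
  Position 2: all 'i' => match
  Position 3: all 'p' => match
  Position 4: ('l', 'a', 'g') => mismatch, stop
LCP = "nhip" (length 4)

4


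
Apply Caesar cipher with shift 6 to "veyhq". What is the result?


Caesar cipher: shift "veyhq" by 6
  'v' (pos 21) + 6 = pos 1 = 'b'
  'e' (pos 4) + 6 = pos 10 = 'k'
  'y' (pos 24) + 6 = pos 4 = 'e'
  'h' (pos 7) + 6 = pos 13 = 'n'
  'q' (pos 16) + 6 = pos 22 = 'w'
Result: bkenw

bkenw


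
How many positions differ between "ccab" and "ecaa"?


Comparing "ccab" and "ecaa" position by position:
  Position 0: 'c' vs 'e' => DIFFER
  Position 1: 'c' vs 'c' => same
  Position 2: 'a' vs 'a' => same
  Position 3: 'b' vs 'a' => DIFFER
Positions that differ: 2

2


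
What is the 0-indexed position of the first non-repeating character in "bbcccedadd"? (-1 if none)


Input: bbcccedadd
Character frequencies:
  'a': 1
  'b': 2
  'c': 3
  'd': 3
  'e': 1
Scanning left to right for freq == 1:
  Position 0 ('b'): freq=2, skip
  Position 1 ('b'): freq=2, skip
  Position 2 ('c'): freq=3, skip
  Position 3 ('c'): freq=3, skip
  Position 4 ('c'): freq=3, skip
  Position 5 ('e'): unique! => answer = 5

5


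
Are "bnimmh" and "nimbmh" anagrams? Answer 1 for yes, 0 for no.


Strings: "bnimmh", "nimbmh"
Sorted first:  bhimmn
Sorted second: bhimmn
Sorted forms match => anagrams

1


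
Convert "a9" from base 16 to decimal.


Input: "a9" in base 16
Positional expansion:
  Digit 'a' (value 10) x 16^1 = 160
  Digit '9' (value 9) x 16^0 = 9
Sum = 169

169


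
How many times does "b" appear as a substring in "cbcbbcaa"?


Searching for "b" in "cbcbbcaa"
Scanning each position:
  Position 0: "c" => no
  Position 1: "b" => MATCH
  Position 2: "c" => no
  Position 3: "b" => MATCH
  Position 4: "b" => MATCH
  Position 5: "c" => no
  Position 6: "a" => no
  Position 7: "a" => no
Total occurrences: 3

3


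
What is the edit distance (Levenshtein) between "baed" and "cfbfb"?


Computing edit distance: "baed" -> "cfbfb"
DP table:
           c    f    b    f    b
      0    1    2    3    4    5
  b   1    1    2    2    3    4
  a   2    2    2    3    3    4
  e   3    3    3    3    4    4
  d   4    4    4    4    4    5
Edit distance = dp[4][5] = 5

5


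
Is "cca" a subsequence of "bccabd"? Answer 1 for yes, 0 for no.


Check if "cca" is a subsequence of "bccabd"
Greedy scan:
  Position 0 ('b'): no match needed
  Position 1 ('c'): matches sub[0] = 'c'
  Position 2 ('c'): matches sub[1] = 'c'
  Position 3 ('a'): matches sub[2] = 'a'
  Position 4 ('b'): no match needed
  Position 5 ('d'): no match needed
All 3 characters matched => is a subsequence

1


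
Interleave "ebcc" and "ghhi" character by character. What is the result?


Interleaving "ebcc" and "ghhi":
  Position 0: 'e' from first, 'g' from second => "eg"
  Position 1: 'b' from first, 'h' from second => "bh"
  Position 2: 'c' from first, 'h' from second => "ch"
  Position 3: 'c' from first, 'i' from second => "ci"
Result: egbhchci

egbhchci


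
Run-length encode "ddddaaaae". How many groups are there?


Input: ddddaaaae
Scanning for consecutive runs:
  Group 1: 'd' x 4 (positions 0-3)
  Group 2: 'a' x 4 (positions 4-7)
  Group 3: 'e' x 1 (positions 8-8)
Total groups: 3

3


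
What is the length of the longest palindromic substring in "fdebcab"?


Input: "fdebcab"
Checking substrings for palindromes:
  No multi-char palindromic substrings found
Longest palindromic substring: "f" with length 1

1


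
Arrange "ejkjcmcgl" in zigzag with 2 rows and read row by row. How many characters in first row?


Zigzag "ejkjcmcgl" into 2 rows:
Placing characters:
  'e' => row 0
  'j' => row 1
  'k' => row 0
  'j' => row 1
  'c' => row 0
  'm' => row 1
  'c' => row 0
  'g' => row 1
  'l' => row 0
Rows:
  Row 0: "ekccl"
  Row 1: "jjmg"
First row length: 5

5


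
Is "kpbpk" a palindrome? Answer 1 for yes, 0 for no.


Input: kpbpk
Reversed: kpbpk
  Compare pos 0 ('k') with pos 4 ('k'): match
  Compare pos 1 ('p') with pos 3 ('p'): match
Result: palindrome

1


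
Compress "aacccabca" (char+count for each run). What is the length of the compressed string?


Input: aacccabca
Runs:
  'a' x 2 => "a2"
  'c' x 3 => "c3"
  'a' x 1 => "a1"
  'b' x 1 => "b1"
  'c' x 1 => "c1"
  'a' x 1 => "a1"
Compressed: "a2c3a1b1c1a1"
Compressed length: 12

12


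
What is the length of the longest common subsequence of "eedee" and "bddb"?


LCS of "eedee" and "bddb"
DP table:
           b    d    d    b
      0    0    0    0    0
  e   0    0    0    0    0
  e   0    0    0    0    0
  d   0    0    1    1    1
  e   0    0    1    1    1
  e   0    0    1    1    1
LCS length = dp[5][4] = 1

1


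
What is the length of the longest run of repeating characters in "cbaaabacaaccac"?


Input: "cbaaabacaaccac"
Scanning for longest run:
  Position 1 ('b'): new char, reset run to 1
  Position 2 ('a'): new char, reset run to 1
  Position 3 ('a'): continues run of 'a', length=2
  Position 4 ('a'): continues run of 'a', length=3
  Position 5 ('b'): new char, reset run to 1
  Position 6 ('a'): new char, reset run to 1
  Position 7 ('c'): new char, reset run to 1
  Position 8 ('a'): new char, reset run to 1
  Position 9 ('a'): continues run of 'a', length=2
  Position 10 ('c'): new char, reset run to 1
  Position 11 ('c'): continues run of 'c', length=2
  Position 12 ('a'): new char, reset run to 1
  Position 13 ('c'): new char, reset run to 1
Longest run: 'a' with length 3

3


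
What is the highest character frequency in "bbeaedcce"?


Input: bbeaedcce
Character counts:
  'a': 1
  'b': 2
  'c': 2
  'd': 1
  'e': 3
Maximum frequency: 3

3


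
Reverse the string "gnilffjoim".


Input: gnilffjoim
Reading characters right to left:
  Position 9: 'm'
  Position 8: 'i'
  Position 7: 'o'
  Position 6: 'j'
  Position 5: 'f'
  Position 4: 'f'
  Position 3: 'l'
  Position 2: 'i'
  Position 1: 'n'
  Position 0: 'g'
Reversed: miojffling

miojffling


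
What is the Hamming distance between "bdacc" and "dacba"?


Comparing "bdacc" and "dacba" position by position:
  Position 0: 'b' vs 'd' => differ
  Position 1: 'd' vs 'a' => differ
  Position 2: 'a' vs 'c' => differ
  Position 3: 'c' vs 'b' => differ
  Position 4: 'c' vs 'a' => differ
Total differences (Hamming distance): 5

5


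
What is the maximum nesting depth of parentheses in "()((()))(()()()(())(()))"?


Input: "()((()))(()()()(())(()))"
Tracking depth:
  Position 0 '(': depth becomes 1
  Position 1 ')': depth becomes 0
  Position 2 '(': depth becomes 1
  Position 3 '(': depth becomes 2
  Position 4 '(': depth becomes 3
  Position 5 ')': depth becomes 2
  Position 6 ')': depth becomes 1
  Position 7 ')': depth becomes 0
  Position 8 '(': depth becomes 1
  Position 9 '(': depth becomes 2
  Position 10 ')': depth becomes 1
  Position 11 '(': depth becomes 2
  Position 12 ')': depth becomes 1
  Position 13 '(': depth becomes 2
  Position 14 ')': depth becomes 1
  Position 15 '(': depth becomes 2
  Position 16 '(': depth becomes 3
  Position 17 ')': depth becomes 2
  Position 18 ')': depth becomes 1
  Position 19 '(': depth becomes 2
  Position 20 '(': depth becomes 3
  Position 21 ')': depth becomes 2
  Position 22 ')': depth becomes 1
  Position 23 ')': depth becomes 0
Maximum depth reached: 3

3


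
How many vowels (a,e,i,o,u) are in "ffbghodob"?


Input: ffbghodob
Checking each character:
  'f' at position 0: consonant
  'f' at position 1: consonant
  'b' at position 2: consonant
  'g' at position 3: consonant
  'h' at position 4: consonant
  'o' at position 5: vowel (running total: 1)
  'd' at position 6: consonant
  'o' at position 7: vowel (running total: 2)
  'b' at position 8: consonant
Total vowels: 2

2


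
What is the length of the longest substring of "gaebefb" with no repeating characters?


Input: "gaebefb"
Sliding window (track last position of each char):
  Position 0 ('g'): window [0,0] length 1 -- new best
  Position 1 ('a'): window [0,1] length 2 -- new best
  Position 2 ('e'): window [0,2] length 3 -- new best
  Position 3 ('b'): window [0,3] length 4 -- new best
  Position 4 ('e'): repeat (last at 2), move window start to 3
  Position 4 ('e'): window [3,4] length 2
  Position 5 ('f'): window [3,5] length 3
  Position 6 ('b'): repeat (last at 3), move window start to 4
  Position 6 ('b'): window [4,6] length 3
Longest substring with no repeats: "gaeb" with length 4

4


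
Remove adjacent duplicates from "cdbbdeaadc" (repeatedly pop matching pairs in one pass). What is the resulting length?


Input: cdbbdeaadc
Stack-based adjacent duplicate removal:
  Read 'c': push. Stack: c
  Read 'd': push. Stack: cd
  Read 'b': push. Stack: cdb
  Read 'b': matches stack top 'b' => pop. Stack: cd
  Read 'd': matches stack top 'd' => pop. Stack: c
  Read 'e': push. Stack: ce
  Read 'a': push. Stack: cea
  Read 'a': matches stack top 'a' => pop. Stack: ce
  Read 'd': push. Stack: ced
  Read 'c': push. Stack: cedc
Final stack: "cedc" (length 4)

4


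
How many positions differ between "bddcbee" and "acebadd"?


Comparing "bddcbee" and "acebadd" position by position:
  Position 0: 'b' vs 'a' => DIFFER
  Position 1: 'd' vs 'c' => DIFFER
  Position 2: 'd' vs 'e' => DIFFER
  Position 3: 'c' vs 'b' => DIFFER
  Position 4: 'b' vs 'a' => DIFFER
  Position 5: 'e' vs 'd' => DIFFER
  Position 6: 'e' vs 'd' => DIFFER
Positions that differ: 7

7


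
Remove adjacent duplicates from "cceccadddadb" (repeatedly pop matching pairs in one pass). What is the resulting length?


Input: cceccadddadb
Stack-based adjacent duplicate removal:
  Read 'c': push. Stack: c
  Read 'c': matches stack top 'c' => pop. Stack: (empty)
  Read 'e': push. Stack: e
  Read 'c': push. Stack: ec
  Read 'c': matches stack top 'c' => pop. Stack: e
  Read 'a': push. Stack: ea
  Read 'd': push. Stack: ead
  Read 'd': matches stack top 'd' => pop. Stack: ea
  Read 'd': push. Stack: ead
  Read 'a': push. Stack: eada
  Read 'd': push. Stack: eadad
  Read 'b': push. Stack: eadadb
Final stack: "eadadb" (length 6)

6


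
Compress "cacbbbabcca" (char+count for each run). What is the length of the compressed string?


Input: cacbbbabcca
Runs:
  'c' x 1 => "c1"
  'a' x 1 => "a1"
  'c' x 1 => "c1"
  'b' x 3 => "b3"
  'a' x 1 => "a1"
  'b' x 1 => "b1"
  'c' x 2 => "c2"
  'a' x 1 => "a1"
Compressed: "c1a1c1b3a1b1c2a1"
Compressed length: 16

16


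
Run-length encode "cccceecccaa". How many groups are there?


Input: cccceecccaa
Scanning for consecutive runs:
  Group 1: 'c' x 4 (positions 0-3)
  Group 2: 'e' x 2 (positions 4-5)
  Group 3: 'c' x 3 (positions 6-8)
  Group 4: 'a' x 2 (positions 9-10)
Total groups: 4

4


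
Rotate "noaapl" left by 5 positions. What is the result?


Input: "noaapl", rotate left by 5
First 5 characters: "noaap"
Remaining characters: "l"
Concatenate remaining + first: "l" + "noaap" = "lnoaap"

lnoaap


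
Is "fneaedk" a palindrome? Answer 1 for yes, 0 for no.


Input: fneaedk
Reversed: kdeaenf
  Compare pos 0 ('f') with pos 6 ('k'): MISMATCH
  Compare pos 1 ('n') with pos 5 ('d'): MISMATCH
  Compare pos 2 ('e') with pos 4 ('e'): match
Result: not a palindrome

0


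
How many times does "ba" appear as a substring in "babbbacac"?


Searching for "ba" in "babbbacac"
Scanning each position:
  Position 0: "ba" => MATCH
  Position 1: "ab" => no
  Position 2: "bb" => no
  Position 3: "bb" => no
  Position 4: "ba" => MATCH
  Position 5: "ac" => no
  Position 6: "ca" => no
  Position 7: "ac" => no
Total occurrences: 2

2


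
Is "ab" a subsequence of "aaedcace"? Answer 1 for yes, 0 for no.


Check if "ab" is a subsequence of "aaedcace"
Greedy scan:
  Position 0 ('a'): matches sub[0] = 'a'
  Position 1 ('a'): no match needed
  Position 2 ('e'): no match needed
  Position 3 ('d'): no match needed
  Position 4 ('c'): no match needed
  Position 5 ('a'): no match needed
  Position 6 ('c'): no match needed
  Position 7 ('e'): no match needed
Only matched 1/2 characters => not a subsequence

0


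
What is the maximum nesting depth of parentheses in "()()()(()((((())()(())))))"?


Input: "()()()(()((((())()(())))))"
Tracking depth:
  Position 0 '(': depth becomes 1
  Position 1 ')': depth becomes 0
  Position 2 '(': depth becomes 1
  Position 3 ')': depth becomes 0
  Position 4 '(': depth becomes 1
  Position 5 ')': depth becomes 0
  Position 6 '(': depth becomes 1
  Position 7 '(': depth becomes 2
  Position 8 ')': depth becomes 1
  Position 9 '(': depth becomes 2
  Position 10 '(': depth becomes 3
  Position 11 '(': depth becomes 4
  Position 12 '(': depth becomes 5
  Position 13 '(': depth becomes 6
  Position 14 ')': depth becomes 5
  Position 15 ')': depth becomes 4
  Position 16 '(': depth becomes 5
  Position 17 ')': depth becomes 4
  Position 18 '(': depth becomes 5
  Position 19 '(': depth becomes 6
  Position 20 ')': depth becomes 5
  Position 21 ')': depth becomes 4
  Position 22 ')': depth becomes 3
  Position 23 ')': depth becomes 2
  Position 24 ')': depth becomes 1
  Position 25 ')': depth becomes 0
Maximum depth reached: 6

6


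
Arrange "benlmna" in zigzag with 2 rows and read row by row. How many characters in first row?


Zigzag "benlmna" into 2 rows:
Placing characters:
  'b' => row 0
  'e' => row 1
  'n' => row 0
  'l' => row 1
  'm' => row 0
  'n' => row 1
  'a' => row 0
Rows:
  Row 0: "bnma"
  Row 1: "eln"
First row length: 4

4


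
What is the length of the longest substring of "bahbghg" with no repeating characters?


Input: "bahbghg"
Sliding window (track last position of each char):
  Position 0 ('b'): window [0,0] length 1 -- new best
  Position 1 ('a'): window [0,1] length 2 -- new best
  Position 2 ('h'): window [0,2] length 3 -- new best
  Position 3 ('b'): repeat (last at 0), move window start to 1
  Position 3 ('b'): window [1,3] length 3
  Position 4 ('g'): window [1,4] length 4 -- new best
  Position 5 ('h'): repeat (last at 2), move window start to 3
  Position 5 ('h'): window [3,5] length 3
  Position 6 ('g'): repeat (last at 4), move window start to 5
  Position 6 ('g'): window [5,6] length 2
Longest substring with no repeats: "ahbg" with length 4

4


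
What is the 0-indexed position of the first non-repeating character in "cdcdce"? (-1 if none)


Input: cdcdce
Character frequencies:
  'c': 3
  'd': 2
  'e': 1
Scanning left to right for freq == 1:
  Position 0 ('c'): freq=3, skip
  Position 1 ('d'): freq=2, skip
  Position 2 ('c'): freq=3, skip
  Position 3 ('d'): freq=2, skip
  Position 4 ('c'): freq=3, skip
  Position 5 ('e'): unique! => answer = 5

5


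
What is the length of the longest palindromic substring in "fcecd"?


Input: "fcecd"
Checking substrings for palindromes:
  [1:4] "cec" (len 3) => palindrome
Longest palindromic substring: "cec" with length 3

3


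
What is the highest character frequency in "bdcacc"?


Input: bdcacc
Character counts:
  'a': 1
  'b': 1
  'c': 3
  'd': 1
Maximum frequency: 3

3


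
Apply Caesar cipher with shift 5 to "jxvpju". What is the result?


Caesar cipher: shift "jxvpju" by 5
  'j' (pos 9) + 5 = pos 14 = 'o'
  'x' (pos 23) + 5 = pos 2 = 'c'
  'v' (pos 21) + 5 = pos 0 = 'a'
  'p' (pos 15) + 5 = pos 20 = 'u'
  'j' (pos 9) + 5 = pos 14 = 'o'
  'u' (pos 20) + 5 = pos 25 = 'z'
Result: ocauoz

ocauoz


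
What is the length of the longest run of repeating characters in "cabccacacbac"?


Input: "cabccacacbac"
Scanning for longest run:
  Position 1 ('a'): new char, reset run to 1
  Position 2 ('b'): new char, reset run to 1
  Position 3 ('c'): new char, reset run to 1
  Position 4 ('c'): continues run of 'c', length=2
  Position 5 ('a'): new char, reset run to 1
  Position 6 ('c'): new char, reset run to 1
  Position 7 ('a'): new char, reset run to 1
  Position 8 ('c'): new char, reset run to 1
  Position 9 ('b'): new char, reset run to 1
  Position 10 ('a'): new char, reset run to 1
  Position 11 ('c'): new char, reset run to 1
Longest run: 'c' with length 2

2


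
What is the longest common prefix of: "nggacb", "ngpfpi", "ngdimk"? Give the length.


Words: nggacb, ngpfpi, ngdimk
  Position 0: all 'n' => match
  Position 1: all 'g' => match
  Position 2: ('g', 'p', 'd') => mismatch, stop
LCP = "ng" (length 2)

2


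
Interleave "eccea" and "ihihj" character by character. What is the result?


Interleaving "eccea" and "ihihj":
  Position 0: 'e' from first, 'i' from second => "ei"
  Position 1: 'c' from first, 'h' from second => "ch"
  Position 2: 'c' from first, 'i' from second => "ci"
  Position 3: 'e' from first, 'h' from second => "eh"
  Position 4: 'a' from first, 'j' from second => "aj"
Result: eichciehaj

eichciehaj


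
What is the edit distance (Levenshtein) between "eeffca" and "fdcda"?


Computing edit distance: "eeffca" -> "fdcda"
DP table:
           f    d    c    d    a
      0    1    2    3    4    5
  e   1    1    2    3    4    5
  e   2    2    2    3    4    5
  f   3    2    3    3    4    5
  f   4    3    3    4    4    5
  c   5    4    4    3    4    5
  a   6    5    5    4    4    4
Edit distance = dp[6][5] = 4

4


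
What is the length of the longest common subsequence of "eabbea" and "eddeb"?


LCS of "eabbea" and "eddeb"
DP table:
           e    d    d    e    b
      0    0    0    0    0    0
  e   0    1    1    1    1    1
  a   0    1    1    1    1    1
  b   0    1    1    1    1    2
  b   0    1    1    1    1    2
  e   0    1    1    1    2    2
  a   0    1    1    1    2    2
LCS length = dp[6][5] = 2

2
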